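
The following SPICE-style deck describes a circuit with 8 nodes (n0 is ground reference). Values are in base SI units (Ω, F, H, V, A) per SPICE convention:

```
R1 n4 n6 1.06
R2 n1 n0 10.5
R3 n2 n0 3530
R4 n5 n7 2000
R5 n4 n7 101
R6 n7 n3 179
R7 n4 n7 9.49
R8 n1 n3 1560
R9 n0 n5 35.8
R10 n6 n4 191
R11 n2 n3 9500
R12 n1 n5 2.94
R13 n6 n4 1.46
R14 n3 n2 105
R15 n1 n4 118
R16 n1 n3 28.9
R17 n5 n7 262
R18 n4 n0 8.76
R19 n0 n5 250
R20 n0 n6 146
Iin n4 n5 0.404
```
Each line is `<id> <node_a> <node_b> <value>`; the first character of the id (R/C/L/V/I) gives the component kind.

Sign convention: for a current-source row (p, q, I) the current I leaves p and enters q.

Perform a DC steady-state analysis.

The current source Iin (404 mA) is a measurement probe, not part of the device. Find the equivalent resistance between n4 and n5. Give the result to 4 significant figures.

Apply KCL at each of the 7 non-ground nodes and solve the resulting linear system.
Node n1: branches {R2, R8, R12, R15, R16} → V_1 = 2.286
Node n2: branches {R3, R11, R14} → V_2 = 1.608
Node n3: branches {R6, R8, R11, R14, R16} → V_3 = 1.656
Node n4: branches {R1, R5, R7, R10, R13, R15, R18, Iin} → V_4 = -2.625
Node n5: branches {R4, R9, R12, R17, R19, Iin} → V_5 = 3.113
Node n6: branches {R1, R10, R13, R20} → V_6 = -2.614
Node n7: branches {R4, R5, R6, R7, R17} → V_7 = -2.236

R_eq = 14.20 Ω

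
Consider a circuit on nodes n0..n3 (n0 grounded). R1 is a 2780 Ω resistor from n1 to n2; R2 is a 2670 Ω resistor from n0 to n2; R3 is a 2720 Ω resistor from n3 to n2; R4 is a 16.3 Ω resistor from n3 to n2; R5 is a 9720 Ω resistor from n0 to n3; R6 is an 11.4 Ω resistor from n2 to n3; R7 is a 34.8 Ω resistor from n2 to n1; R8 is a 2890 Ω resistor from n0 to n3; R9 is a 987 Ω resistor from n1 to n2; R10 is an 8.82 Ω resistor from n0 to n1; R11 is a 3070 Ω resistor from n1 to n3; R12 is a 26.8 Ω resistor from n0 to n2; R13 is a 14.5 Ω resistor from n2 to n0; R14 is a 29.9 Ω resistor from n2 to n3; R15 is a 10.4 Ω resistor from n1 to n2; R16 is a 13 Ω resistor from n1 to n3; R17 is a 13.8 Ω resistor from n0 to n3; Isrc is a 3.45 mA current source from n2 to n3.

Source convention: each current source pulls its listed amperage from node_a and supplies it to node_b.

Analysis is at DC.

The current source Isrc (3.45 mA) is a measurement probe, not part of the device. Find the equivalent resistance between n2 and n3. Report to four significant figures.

MNA unknowns: 3 node voltages V₁..V_3
R1: Y=0.0003597 on G[1,2]
R2: Y=0.0003745 on G[0,2]
R3: Y=0.0003676 on G[3,2]
R4: Y=0.06135 on G[3,2]
R5: Y=0.0001029 on G[0,3]
R6: Y=0.08772 on G[2,3]
R7: Y=0.02874 on G[2,1]
R8: Y=0.0003460 on G[0,3]
R9: Y=0.001013 on G[1,2]
R10: Y=0.1134 on G[0,1]
R11: Y=0.0003257 on G[1,3]
R12: Y=0.03731 on G[0,2]
R13: Y=0.06897 on G[2,0]
R14: Y=0.03344 on G[2,3]
R15: Y=0.09615 on G[1,2]
R16: Y=0.07692 on G[1,3]
R17: Y=0.07246 on G[0,3]
Isrc: z[2]−=0.00345, z[3]+=0.00345
solve → V1=-0.0001522, V2=-0.005014, V3=0.007571

R_eq = 3.648 Ω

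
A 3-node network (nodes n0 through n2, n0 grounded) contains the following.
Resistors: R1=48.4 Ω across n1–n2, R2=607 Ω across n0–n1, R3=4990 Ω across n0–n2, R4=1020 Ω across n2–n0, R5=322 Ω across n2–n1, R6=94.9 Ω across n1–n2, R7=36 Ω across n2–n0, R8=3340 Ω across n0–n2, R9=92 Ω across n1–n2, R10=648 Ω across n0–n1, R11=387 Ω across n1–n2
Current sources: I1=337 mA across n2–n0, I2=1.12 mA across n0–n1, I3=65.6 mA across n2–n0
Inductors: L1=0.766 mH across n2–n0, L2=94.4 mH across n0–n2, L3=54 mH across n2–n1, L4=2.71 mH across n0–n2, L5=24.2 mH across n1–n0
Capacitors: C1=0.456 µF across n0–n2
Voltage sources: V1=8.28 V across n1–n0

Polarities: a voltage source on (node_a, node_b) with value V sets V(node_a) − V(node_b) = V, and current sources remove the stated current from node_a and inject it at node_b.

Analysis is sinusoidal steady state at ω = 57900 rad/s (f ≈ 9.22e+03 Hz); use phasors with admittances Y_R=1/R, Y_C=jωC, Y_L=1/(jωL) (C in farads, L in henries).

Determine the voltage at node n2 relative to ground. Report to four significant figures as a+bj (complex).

Element admittances at ω=57900 rad/s:
  Y(R1) = 0.02066+0.000j S between n1,n2
  I1: injects 0.337 A into n0 (from n2)
  Y(R2) = 0.001647+0.000j S between n0,n1
  Y(L1) = 0.000-0.02255j S between n2,n0
  Y(R3) = 0.0002004+0.000j S between n0,n2
  Y(R4) = 0.0009804+0.000j S between n2,n0
  Y(R5) = 0.003106+0.000j S between n2,n1
  I2: injects 0.00112 A into n1 (from n0)
  Y(R6) = 0.01054+0.000j S between n1,n2
  Y(R7) = 0.02778+0.000j S between n2,n0
  Y(R8) = 0.0002994+0.000j S between n0,n2
  Y(L2) = 0.000-0.0001830j S between n0,n2
  I3: injects 0.0656 A into n0 (from n2)
  Y(C1) = 0.000+0.02640j S between n0,n2
  Y(L3) = 0.000-0.0003198j S between n2,n1
  Y(L4) = 0.000-0.006373j S between n0,n2
  Y(R9) = 0.01087+0.000j S between n1,n2
  Y(R10) = 0.001543+0.000j S between n0,n1
  Y(R11) = 0.002584+0.000j S between n1,n2
  Y(L5) = 0.000-0.0007137j S between n1,n0
  V1: constraint V(n1)−V(n0) = 8.28
Assemble and solve the 3×3 MNA system:
  V(n1)=8.280+0.000j  V(n2)=-0.09156-0.03798j
  i(V1)=-0.4251+0.006773j

-0.09156-0.03798j V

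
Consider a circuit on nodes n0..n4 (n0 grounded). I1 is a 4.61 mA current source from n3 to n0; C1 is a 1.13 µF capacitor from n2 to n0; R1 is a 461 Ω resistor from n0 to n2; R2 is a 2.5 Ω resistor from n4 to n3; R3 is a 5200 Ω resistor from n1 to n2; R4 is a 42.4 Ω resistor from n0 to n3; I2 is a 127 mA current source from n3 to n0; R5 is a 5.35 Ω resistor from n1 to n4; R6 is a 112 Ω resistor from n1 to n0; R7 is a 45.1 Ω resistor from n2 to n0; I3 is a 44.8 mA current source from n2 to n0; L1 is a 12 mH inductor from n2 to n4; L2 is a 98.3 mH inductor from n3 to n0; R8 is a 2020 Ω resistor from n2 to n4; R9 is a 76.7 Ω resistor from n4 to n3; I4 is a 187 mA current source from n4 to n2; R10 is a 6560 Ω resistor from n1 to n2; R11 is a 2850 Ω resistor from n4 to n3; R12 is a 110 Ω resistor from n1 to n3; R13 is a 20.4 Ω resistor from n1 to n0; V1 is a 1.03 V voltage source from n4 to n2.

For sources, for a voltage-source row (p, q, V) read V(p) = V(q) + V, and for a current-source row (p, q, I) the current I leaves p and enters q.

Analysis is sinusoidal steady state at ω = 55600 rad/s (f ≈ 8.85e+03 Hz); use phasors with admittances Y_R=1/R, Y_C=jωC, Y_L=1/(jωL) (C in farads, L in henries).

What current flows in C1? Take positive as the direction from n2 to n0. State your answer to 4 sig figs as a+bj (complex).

Apply KCL at each of the 4 non-ground nodes and solve the resulting linear system.
Node n1: branches {R3, R5, R6, R10, R12, R13} → V_1 = -0.5812+0.9372j
Node n2: branches {C1, R1, R3, R7, I3, L1, R8, I4, R10, V1} → V_2 = -1.769+1.217j
Node n3: branches {I1, R2, R4, I2, L2, R9, R11, R12} → V_3 = -0.9924+1.147j
Node n4: branches {R2, R5, L1, R8, R9, I4, R11, V1} → V_4 = -0.7392+1.217j
Source currents: i(V1)=-0.2627-0.07989j

-0.07646-0.1112j A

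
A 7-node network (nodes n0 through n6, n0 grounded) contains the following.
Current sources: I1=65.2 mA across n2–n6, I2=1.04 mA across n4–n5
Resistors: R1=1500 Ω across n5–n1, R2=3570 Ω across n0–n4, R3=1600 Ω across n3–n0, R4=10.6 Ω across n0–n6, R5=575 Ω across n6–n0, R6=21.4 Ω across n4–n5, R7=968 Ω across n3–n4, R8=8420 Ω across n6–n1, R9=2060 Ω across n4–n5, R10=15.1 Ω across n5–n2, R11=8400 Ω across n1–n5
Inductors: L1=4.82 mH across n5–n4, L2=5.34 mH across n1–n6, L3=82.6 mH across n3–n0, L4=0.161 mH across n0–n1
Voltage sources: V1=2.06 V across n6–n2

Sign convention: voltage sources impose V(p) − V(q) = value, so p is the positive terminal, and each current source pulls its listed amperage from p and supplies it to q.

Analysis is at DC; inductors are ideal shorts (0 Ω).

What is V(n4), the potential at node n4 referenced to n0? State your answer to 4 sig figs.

-1.997 V

MNA unknowns: 6 node voltages V₁..V_6 plus 5 source currents (L1, L2, L3, L4, V1)
I1: z[2]−=0.0652, z[6]+=0.0652
R1: Y=0.0006667 on G[5,1]
R2: Y=0.0002801 on G[0,4]
R3: Y=0.0006250 on G[3,0]
L1: row V5−V4=0, i_L1 at 5,4
R4: Y=0.09434 on G[0,6]
L2: row V1−V6=0, i_L2 at 1,6
R5: Y=0.001739 on G[6,0]
R6: Y=0.04673 on G[4,5]
R7: Y=0.001033 on G[3,4]
R8: Y=0.0001188 on G[6,1]
R9: Y=0.0004854 on G[4,5]
L3: row V3−V0=0, i_L3 at 3,0
L4: row V0−V1=0, i_L4 at 0,1
R10: Y=0.06623 on G[5,2]
R11: Y=0.0001190 on G[1,5]
I2: z[4]−=0.00104, z[5]+=0.00104
V1: row V6−V2=2.06, i_V1 at 6,2
solve → V1=0.000, V2=-2.060, V3=0.000, V4=-1.997, V5=-1.997, V6=0.000
aux → i_L1=-0.001582, i_L2=-0.004191, i_L3=-0.002063, i_L4=-0.002622, i_V1=0.06101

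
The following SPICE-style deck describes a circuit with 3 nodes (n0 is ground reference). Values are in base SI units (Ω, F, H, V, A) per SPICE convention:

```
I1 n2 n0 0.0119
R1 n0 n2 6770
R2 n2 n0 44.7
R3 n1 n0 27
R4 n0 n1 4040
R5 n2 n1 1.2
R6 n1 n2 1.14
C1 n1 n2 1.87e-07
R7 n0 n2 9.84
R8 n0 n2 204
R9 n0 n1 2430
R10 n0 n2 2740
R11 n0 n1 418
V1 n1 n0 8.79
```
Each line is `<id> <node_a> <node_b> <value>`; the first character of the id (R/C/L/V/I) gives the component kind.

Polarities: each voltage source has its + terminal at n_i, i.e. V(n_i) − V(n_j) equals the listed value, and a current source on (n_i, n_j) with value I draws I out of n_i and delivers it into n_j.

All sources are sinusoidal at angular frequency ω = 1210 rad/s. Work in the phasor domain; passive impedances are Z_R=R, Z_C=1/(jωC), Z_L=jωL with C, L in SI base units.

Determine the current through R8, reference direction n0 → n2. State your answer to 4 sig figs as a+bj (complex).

Element admittances at ω=1210 rad/s:
  I1: injects 0.0119 A into n0 (from n2)
  Y(R1) = 0.0001477+0.000j S between n0,n2
  Y(R2) = 0.02237+0.000j S between n2,n0
  Y(R3) = 0.03704+0.000j S between n1,n0
  Y(R4) = 0.0002475+0.000j S between n0,n1
  Y(R5) = 0.8333+0.000j S between n2,n1
  Y(R6) = 0.8772+0.000j S between n1,n2
  Y(C1) = 0.000+0.0002263j S between n1,n2
  Y(R7) = 0.1016+0.000j S between n0,n2
  Y(R8) = 0.004902+0.000j S between n0,n2
  Y(R9) = 0.0004115+0.000j S between n0,n1
  Y(R10) = 0.0003650+0.000j S between n0,n2
  Y(R11) = 0.002392+0.000j S between n0,n1
  V1: constraint V(n1)−V(n0) = 8.79
Assemble and solve the 3×3 MNA system:
  V(n1)=8.790+0.000j  V(n2)=8.165+7.683e-05j
  i(V1)=-1.421-9.942e-06j

-0.04003-3.766e-07j A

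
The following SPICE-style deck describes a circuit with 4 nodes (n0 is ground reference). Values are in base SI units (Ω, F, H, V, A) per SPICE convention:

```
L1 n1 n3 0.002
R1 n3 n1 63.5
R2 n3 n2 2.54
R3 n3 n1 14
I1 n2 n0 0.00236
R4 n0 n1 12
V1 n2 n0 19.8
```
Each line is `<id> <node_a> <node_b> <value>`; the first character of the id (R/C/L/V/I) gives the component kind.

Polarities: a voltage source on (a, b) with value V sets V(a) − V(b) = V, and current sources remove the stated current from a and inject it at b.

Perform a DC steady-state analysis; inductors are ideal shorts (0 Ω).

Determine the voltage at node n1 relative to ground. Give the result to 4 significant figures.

16.34 V

Element admittances at DC:
  L1: short n1↔n3 (DC inductor)
  Y(R1) = 0.01575 S between n3,n1
  Y(R2) = 0.3937 S between n3,n2
  Y(R3) = 0.07143 S between n3,n1
  I1: injects 0.00236 A into n0 (from n2)
  Y(R4) = 0.08333 S between n0,n1
  V1: constraint V(n2)−V(n0) = 19.8
Assemble and solve the 5×5 MNA system:
  V(n1)=16.34  V(n2)=19.80  V(n3)=16.34
  i(L1)=-1.362  i(V1)=-1.364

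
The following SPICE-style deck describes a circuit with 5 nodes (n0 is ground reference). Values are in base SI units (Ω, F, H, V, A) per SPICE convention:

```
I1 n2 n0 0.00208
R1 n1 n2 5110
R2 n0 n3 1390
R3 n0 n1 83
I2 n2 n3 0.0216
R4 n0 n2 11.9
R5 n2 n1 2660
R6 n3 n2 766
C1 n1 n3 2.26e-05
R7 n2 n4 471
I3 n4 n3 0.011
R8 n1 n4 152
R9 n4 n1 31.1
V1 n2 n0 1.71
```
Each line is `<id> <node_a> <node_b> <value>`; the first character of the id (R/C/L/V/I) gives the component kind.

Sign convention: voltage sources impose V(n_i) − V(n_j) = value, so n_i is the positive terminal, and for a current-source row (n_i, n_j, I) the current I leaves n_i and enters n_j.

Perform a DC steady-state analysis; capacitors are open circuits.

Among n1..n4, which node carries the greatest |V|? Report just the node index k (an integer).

3

MNA unknowns: 4 node voltages V₁..V_4 plus 1 source current (V1)
I1: z[2]−=0.00208, z[0]+=0.00208
R1: Y=0.0001957 on G[1,2]
R2: Y=0.0007194 on G[0,3]
R3: Y=0.01205 on G[0,1]
I2: z[2]−=0.0216, z[3]+=0.0216
R4: Y=0.08403 on G[0,2]
R5: Y=0.0003759 on G[2,1]
R6: Y=0.001305 on G[3,2]
C1: Y=0.000 on G[1,3]
R7: Y=0.002123 on G[2,4]
I3: z[4]−=0.011, z[3]+=0.011
R8: Y=0.006579 on G[1,4]
R9: Y=0.03215 on G[4,1]
V1: row V2−V0=1.71, i_V1 at 2,0
solve → V1=-0.4107, V2=1.710, V3=17.20, V4=-0.5697
aux → i_V1=-0.1532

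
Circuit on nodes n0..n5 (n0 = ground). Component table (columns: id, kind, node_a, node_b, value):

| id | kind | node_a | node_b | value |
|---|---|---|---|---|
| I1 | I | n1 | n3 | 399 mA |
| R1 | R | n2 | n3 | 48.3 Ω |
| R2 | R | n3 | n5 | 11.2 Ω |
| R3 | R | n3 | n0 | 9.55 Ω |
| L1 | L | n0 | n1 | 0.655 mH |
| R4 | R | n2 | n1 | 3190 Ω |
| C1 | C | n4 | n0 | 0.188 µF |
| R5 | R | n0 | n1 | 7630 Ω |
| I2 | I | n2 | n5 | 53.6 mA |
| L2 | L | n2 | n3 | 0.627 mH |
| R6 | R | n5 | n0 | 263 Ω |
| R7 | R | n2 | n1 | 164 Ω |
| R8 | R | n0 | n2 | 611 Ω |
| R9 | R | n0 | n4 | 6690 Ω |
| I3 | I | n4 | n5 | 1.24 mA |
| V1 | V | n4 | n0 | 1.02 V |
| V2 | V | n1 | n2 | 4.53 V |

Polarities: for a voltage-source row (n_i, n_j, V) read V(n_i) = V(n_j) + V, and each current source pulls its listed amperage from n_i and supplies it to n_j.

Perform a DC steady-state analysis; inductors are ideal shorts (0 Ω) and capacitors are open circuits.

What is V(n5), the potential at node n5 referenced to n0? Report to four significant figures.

Apply KCL at each of the 5 non-ground nodes and solve the resulting linear system.
Node n1: branches {I1, L1, R4, R5, R7, V2} → V_1 = 0.000
Node n2: branches {R1, R4, I2, L2, R7, R8, V2} → V_2 = -4.530
Node n3: branches {I1, R1, R2, R3, L2} → V_3 = -4.530
Node n4: branches {C1, R9, I3, V1} → V_4 = 1.020
Node n5: branches {R2, I2, R6, I3} → V_5 = -3.756
Source currents: i(L1)=-0.4973, i(L2)=-0.9425, i(V1)=-0.001392, i(V2)=-0.9253

-3.756 V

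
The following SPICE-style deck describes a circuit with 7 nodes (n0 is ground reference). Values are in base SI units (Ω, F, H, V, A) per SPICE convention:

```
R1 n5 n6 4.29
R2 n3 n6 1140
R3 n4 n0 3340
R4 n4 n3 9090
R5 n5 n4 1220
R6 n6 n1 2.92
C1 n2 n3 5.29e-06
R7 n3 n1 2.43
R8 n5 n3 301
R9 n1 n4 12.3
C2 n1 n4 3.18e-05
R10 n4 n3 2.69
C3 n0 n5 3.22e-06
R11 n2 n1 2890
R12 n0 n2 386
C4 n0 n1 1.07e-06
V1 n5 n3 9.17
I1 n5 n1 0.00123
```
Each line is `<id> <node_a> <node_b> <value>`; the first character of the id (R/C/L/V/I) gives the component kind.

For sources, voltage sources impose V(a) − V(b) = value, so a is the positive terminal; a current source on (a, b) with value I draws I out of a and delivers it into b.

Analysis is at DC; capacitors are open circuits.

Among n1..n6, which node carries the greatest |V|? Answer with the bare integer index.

5

Apply KCL at each of the 6 non-ground nodes and solve the resulting linear system.
Node n1: branches {R6, R7, R9, C2, R11, C4, I1} → V_1 = 0.8294
Node n2: branches {C1, R11, R12} → V_2 = 0.09772
Node n3: branches {R2, R4, C1, R7, R8, R10, V1} → V_3 = -1.232
Node n4: branches {R3, R4, R5, R9, C2, R10} → V_4 = -0.8456
Node n5: branches {R1, R5, R8, C3, V1, I1} → V_5 = 7.938
Node n6: branches {R1, R2, R6} → V_6 = 3.701
Source currents: i(V1)=-1.027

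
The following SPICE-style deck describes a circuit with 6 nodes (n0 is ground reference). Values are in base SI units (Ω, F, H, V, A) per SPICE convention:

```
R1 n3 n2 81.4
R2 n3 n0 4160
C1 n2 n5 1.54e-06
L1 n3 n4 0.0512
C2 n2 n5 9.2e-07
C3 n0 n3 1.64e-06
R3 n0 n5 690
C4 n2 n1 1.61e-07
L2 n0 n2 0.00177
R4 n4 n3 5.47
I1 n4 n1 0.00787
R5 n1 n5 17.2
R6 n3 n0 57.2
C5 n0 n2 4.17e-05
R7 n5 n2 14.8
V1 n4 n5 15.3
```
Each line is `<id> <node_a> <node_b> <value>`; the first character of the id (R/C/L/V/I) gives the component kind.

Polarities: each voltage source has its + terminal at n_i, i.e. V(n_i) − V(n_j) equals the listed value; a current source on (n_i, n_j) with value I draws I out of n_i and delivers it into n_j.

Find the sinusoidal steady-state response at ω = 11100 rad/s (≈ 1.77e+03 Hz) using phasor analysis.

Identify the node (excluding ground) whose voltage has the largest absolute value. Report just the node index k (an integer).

Apply KCL at each of the 5 non-ground nodes and solve the resulting linear system.
Node n1: branches {C4, I1, R5} → V_1 = -4.520+0.2761j
Node n2: branches {R1, C1, C2, C4, L2, C5, R7} → V_2 = -0.3742+0.4023j
Node n3: branches {R1, R2, L1, C3, R4, R6} → V_3 = 9.077-0.6385j
Node n4: branches {L1, R4, I1, V1} → V_4 = 10.65+0.1486j
Node n5: branches {C1, C2, R3, R5, R7, V1} → V_5 = -4.652+0.1486j
Source currents: i(V1)=-0.2965-0.1411j

4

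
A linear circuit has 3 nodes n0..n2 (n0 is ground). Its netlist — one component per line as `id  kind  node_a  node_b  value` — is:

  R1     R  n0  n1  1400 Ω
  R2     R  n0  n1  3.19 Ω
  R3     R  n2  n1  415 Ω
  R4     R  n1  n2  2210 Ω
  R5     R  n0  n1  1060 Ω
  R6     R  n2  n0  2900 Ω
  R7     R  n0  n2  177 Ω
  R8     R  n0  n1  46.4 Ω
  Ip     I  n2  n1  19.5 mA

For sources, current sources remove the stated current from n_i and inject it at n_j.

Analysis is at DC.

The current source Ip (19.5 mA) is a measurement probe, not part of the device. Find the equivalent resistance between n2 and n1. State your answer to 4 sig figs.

Element admittances at DC:
  Y(R1) = 0.0007143 S between n0,n1
  Y(R2) = 0.3135 S between n0,n1
  Y(R3) = 0.002410 S between n2,n1
  Y(R4) = 0.0004525 S between n1,n2
  Y(R5) = 0.0009434 S between n0,n1
  Y(R6) = 0.0003448 S between n2,n0
  Y(R7) = 0.005650 S between n0,n2
  Y(R8) = 0.02155 S between n0,n1
  Ip: injects 0.0195 A into n1 (from n2)
Assemble and solve the 2×2 MNA system:
  V(n1)=0.03898  V(n2)=-2.189

R_eq = 114.3 Ω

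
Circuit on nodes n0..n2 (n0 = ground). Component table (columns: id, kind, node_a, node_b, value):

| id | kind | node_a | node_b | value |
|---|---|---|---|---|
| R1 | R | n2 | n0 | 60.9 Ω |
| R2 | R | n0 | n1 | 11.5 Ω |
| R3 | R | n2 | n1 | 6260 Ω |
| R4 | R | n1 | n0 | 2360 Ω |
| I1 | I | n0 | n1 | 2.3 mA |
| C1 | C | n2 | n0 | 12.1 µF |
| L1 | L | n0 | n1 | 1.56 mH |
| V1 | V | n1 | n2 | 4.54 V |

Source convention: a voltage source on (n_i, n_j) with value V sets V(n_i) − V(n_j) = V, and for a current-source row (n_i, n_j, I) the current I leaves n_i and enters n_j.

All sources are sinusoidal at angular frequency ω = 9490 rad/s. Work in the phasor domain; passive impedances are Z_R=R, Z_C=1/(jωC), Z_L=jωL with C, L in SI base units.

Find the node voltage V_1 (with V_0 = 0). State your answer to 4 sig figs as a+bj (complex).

2.508+3.880j V

Element admittances at ω=9490 rad/s:
  Y(R1) = 0.01642+0.000j S between n2,n0
  Y(R2) = 0.08696+0.000j S between n0,n1
  Y(R3) = 0.0001597+0.000j S between n2,n1
  Y(R4) = 0.0004237+0.000j S between n1,n0
  I1: injects 0.0023 A into n1 (from n0)
  Y(C1) = 0.000+0.1148j S between n2,n0
  Y(L1) = 0.000-0.06755j S between n0,n1
  V1: constraint V(n1)−V(n2) = 4.54
Assemble and solve the 3×3 MNA system:
  V(n1)=2.508+3.880j  V(n2)=-2.032+3.880j
  i(V1)=-0.4796-0.1697j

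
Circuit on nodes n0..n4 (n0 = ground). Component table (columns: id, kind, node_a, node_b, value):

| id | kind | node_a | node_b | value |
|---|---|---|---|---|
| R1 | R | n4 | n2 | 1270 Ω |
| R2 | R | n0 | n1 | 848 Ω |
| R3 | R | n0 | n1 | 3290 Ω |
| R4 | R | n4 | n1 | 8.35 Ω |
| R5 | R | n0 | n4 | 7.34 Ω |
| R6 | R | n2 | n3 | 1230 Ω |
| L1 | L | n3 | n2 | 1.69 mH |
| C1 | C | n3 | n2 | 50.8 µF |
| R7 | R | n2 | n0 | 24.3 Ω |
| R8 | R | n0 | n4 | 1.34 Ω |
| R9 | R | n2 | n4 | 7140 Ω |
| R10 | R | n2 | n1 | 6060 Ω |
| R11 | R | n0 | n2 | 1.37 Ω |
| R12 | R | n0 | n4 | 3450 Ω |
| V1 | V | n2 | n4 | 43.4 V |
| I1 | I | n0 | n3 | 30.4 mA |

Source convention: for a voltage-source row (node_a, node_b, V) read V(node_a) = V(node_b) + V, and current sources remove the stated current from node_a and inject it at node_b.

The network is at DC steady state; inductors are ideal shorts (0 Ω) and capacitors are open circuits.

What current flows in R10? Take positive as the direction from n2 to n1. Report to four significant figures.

MNA unknowns: 4 node voltages V₁..V_4 plus 2 source currents (L1, V1)
R1: Y=0.0007874 on G[4,2]
R2: Y=0.001179 on G[0,1]
R3: Y=0.0003040 on G[0,1]
R4: Y=0.1198 on G[4,1]
R5: Y=0.1362 on G[0,4]
R6: Y=0.0008130 on G[2,3]
L1: row V3−V2=0, i_L1 at 3,2
C1: Y=0.000 on G[3,2]
R7: Y=0.04115 on G[2,0]
R8: Y=0.7463 on G[0,4]
R9: Y=0.0001401 on G[2,4]
R10: Y=0.0001650 on G[2,1]
R11: Y=0.7299 on G[0,2]
R12: Y=0.0002899 on G[0,4]
V1: row V2−V4=43.4, i_V1 at 2,4
I1: z[0]−=0.0304, z[3]+=0.0304
solve → V1=-19.89, V2=23.20, V3=23.20, V4=-20.20
aux → i_L1=0.03040, i_V1=-17.91

0.007111 A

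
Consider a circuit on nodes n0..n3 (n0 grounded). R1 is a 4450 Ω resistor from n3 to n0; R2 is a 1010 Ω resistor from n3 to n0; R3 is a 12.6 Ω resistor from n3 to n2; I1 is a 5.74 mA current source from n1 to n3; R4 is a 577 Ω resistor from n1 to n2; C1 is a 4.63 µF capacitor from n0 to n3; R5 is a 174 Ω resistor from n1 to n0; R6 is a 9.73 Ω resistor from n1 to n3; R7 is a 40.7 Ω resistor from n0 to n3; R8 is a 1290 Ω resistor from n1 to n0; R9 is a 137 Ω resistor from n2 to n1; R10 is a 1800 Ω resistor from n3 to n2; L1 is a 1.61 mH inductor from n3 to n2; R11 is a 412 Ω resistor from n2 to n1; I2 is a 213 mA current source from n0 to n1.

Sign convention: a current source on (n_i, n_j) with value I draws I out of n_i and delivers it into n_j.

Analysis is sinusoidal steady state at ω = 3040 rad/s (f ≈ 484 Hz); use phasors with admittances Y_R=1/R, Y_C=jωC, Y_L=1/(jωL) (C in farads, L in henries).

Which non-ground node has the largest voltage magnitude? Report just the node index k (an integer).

MNA unknowns: 3 node voltages V₁..V_3
R1: Y=0.0002247+0.000j on G[3,0]
R2: Y=0.0009901+0.000j on G[3,0]
R3: Y=0.07937+0.000j on G[3,2]
I1: z[1]−=0.00574, z[3]+=0.00574
R4: Y=0.001733+0.000j on G[1,2]
C1: Y=0.000+0.01408j on G[0,3]
R5: Y=0.005747+0.000j on G[1,0]
R6: Y=0.1028+0.000j on G[1,3]
R7: Y=0.02457+0.000j on G[0,3]
R8: Y=0.0007752+0.000j on G[1,0]
R9: Y=0.007299+0.000j on G[2,1]
R10: Y=0.0005556+0.000j on G[3,2]
L1: Y=0.000-0.2043j on G[3,2]
R11: Y=0.002427+0.000j on G[2,1]
I2: z[0]−=0.213, z[1]+=0.213
solve → V1=6.721-2.198j, V2=5.312-2.261j, V3=5.288-2.331j

1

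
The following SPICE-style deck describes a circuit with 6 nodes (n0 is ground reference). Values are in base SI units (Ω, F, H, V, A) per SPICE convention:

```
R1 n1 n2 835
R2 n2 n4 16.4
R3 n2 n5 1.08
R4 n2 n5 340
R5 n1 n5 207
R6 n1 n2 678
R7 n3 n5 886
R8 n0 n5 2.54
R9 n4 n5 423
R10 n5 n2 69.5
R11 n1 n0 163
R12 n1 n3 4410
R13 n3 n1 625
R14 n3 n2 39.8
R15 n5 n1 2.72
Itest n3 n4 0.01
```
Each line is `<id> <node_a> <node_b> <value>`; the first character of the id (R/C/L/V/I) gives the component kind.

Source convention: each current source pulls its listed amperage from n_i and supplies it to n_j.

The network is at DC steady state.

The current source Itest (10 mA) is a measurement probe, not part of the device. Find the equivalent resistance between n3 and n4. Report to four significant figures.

MNA unknowns: 5 node voltages V₁..V_5
R1: Y=0.001198 on G[1,2]
R2: Y=0.06098 on G[2,4]
R3: Y=0.9259 on G[2,5]
R4: Y=0.002941 on G[2,5]
R5: Y=0.004831 on G[1,5]
R6: Y=0.001475 on G[1,2]
R7: Y=0.001129 on G[3,5]
R8: Y=0.3937 on G[0,5]
R9: Y=0.002364 on G[4,5]
R10: Y=0.01439 on G[5,2]
R11: Y=0.006135 on G[1,0]
R12: Y=0.0002268 on G[1,3]
R13: Y=0.001600 on G[3,1]
R14: Y=0.02513 on G[3,2]
R15: Y=0.3676 on G[5,1]
Itest: z[3]−=0.01, z[4]+=0.01
solve → V1=-0.001665, V2=0.0007326, V3=-0.3556, V4=0.1586, V5=2.595e-05

R_eq = 51.41 Ω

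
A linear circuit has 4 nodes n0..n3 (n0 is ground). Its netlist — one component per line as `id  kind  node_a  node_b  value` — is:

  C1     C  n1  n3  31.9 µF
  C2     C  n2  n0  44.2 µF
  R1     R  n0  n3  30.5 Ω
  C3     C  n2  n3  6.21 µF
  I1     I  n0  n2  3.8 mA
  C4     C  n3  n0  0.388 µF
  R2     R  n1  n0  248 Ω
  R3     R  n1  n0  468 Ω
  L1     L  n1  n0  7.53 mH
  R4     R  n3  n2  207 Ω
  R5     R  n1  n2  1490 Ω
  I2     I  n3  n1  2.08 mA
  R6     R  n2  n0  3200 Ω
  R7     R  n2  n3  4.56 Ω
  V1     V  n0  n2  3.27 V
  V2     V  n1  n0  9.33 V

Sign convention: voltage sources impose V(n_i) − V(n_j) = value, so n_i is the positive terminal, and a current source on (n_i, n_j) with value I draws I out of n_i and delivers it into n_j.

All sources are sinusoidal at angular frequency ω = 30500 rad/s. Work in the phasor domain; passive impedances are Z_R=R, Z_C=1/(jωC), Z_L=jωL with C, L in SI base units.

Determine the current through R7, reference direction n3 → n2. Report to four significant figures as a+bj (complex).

2.196+0.4609j A

Element admittances at ω=30500 rad/s:
  Y(C1) = 0.000+0.9730j S between n1,n3
  Y(C2) = 0.000+1.348j S between n2,n0
  Y(R1) = 0.03279+0.000j S between n0,n3
  Y(C3) = 0.000+0.1894j S between n2,n3
  I1: injects 0.0038 A into n2 (from n0)
  Y(C4) = 0.000+0.01183j S between n3,n0
  Y(R2) = 0.004032+0.000j S between n1,n0
  Y(R3) = 0.002137+0.000j S between n1,n0
  Y(L1) = 0.000-0.004354j S between n1,n0
  Y(R4) = 0.004831+0.000j S between n3,n2
  Y(R5) = 0.0006711+0.000j S between n1,n2
  I2: injects 0.00208 A into n1 (from n3)
  Y(R6) = 0.0003125+0.000j S between n2,n0
  Y(R7) = 0.2193+0.000j S between n2,n3
  V1: constraint V(n0)−V(n2) = 3.27
  V2: constraint V(n1)−V(n0) = 9.33
Assemble and solve the 5×5 MNA system:
  V(n1)=9.330+0.000j  V(n2)=-3.270+0.000j  V(n3)=6.744+2.101j
  i(V1)=-1.860-6.776j  i(V2)=-2.109-2.476j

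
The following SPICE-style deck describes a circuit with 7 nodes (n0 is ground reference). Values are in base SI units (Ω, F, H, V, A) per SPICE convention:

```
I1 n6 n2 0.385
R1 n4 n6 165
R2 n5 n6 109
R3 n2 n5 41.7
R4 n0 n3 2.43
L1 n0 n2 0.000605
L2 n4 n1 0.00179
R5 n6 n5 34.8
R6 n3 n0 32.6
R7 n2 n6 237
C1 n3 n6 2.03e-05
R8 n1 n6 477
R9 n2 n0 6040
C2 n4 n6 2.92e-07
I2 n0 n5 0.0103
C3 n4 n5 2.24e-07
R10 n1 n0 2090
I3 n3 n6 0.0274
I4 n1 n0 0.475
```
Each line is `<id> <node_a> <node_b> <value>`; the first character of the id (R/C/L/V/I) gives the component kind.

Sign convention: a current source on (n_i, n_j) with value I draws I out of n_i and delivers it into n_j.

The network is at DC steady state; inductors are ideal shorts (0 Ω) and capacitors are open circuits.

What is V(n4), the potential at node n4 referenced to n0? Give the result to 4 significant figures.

Apply KCL at each of the 6 non-ground nodes and solve the resulting linear system.
Node n1: branches {L2, R8, R10, I4} → V_1 = -94.04
Node n2: branches {I1, R3, L1, R7, R9} → V_2 = 0.000
Node n3: branches {R4, R6, C1, I3} → V_3 = -0.06196
Node n4: branches {R1, L2, C2, C3} → V_4 = -94.04
Node n5: branches {R2, R3, R5, I2, C3} → V_5 = -25.14
Node n6: branches {I1, R1, R2, R5, R7, C1, R8, C2, I3} → V_6 = -41.32
Source currents: i(L1)=0.3923, i(L2)=0.3195

-94.04 V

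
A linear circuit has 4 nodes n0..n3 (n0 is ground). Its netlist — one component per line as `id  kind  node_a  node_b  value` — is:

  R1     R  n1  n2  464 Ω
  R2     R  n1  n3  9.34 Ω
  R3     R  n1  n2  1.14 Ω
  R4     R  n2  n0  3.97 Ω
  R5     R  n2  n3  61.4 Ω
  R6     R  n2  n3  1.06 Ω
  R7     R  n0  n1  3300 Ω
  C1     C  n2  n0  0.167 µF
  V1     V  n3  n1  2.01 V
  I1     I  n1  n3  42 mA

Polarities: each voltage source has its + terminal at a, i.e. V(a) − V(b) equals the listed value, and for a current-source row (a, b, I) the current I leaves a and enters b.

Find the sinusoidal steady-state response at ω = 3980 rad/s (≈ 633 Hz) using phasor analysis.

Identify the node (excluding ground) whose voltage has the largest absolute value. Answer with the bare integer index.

Apply KCL at each of the 3 non-ground nodes and solve the resulting linear system.
Node n1: branches {R1, R2, R3, R7, V1, I1} → V_1 = -1.047-3.321e-06j
Node n2: branches {R1, R3, R4, R5, R6, C1} → V_2 = 0.001260-3.321e-06j
Node n3: branches {R2, R5, R6, V1, I1} → V_3 = 0.9625-3.321e-06j
Source currents: i(V1)=-1.096+0.000j

1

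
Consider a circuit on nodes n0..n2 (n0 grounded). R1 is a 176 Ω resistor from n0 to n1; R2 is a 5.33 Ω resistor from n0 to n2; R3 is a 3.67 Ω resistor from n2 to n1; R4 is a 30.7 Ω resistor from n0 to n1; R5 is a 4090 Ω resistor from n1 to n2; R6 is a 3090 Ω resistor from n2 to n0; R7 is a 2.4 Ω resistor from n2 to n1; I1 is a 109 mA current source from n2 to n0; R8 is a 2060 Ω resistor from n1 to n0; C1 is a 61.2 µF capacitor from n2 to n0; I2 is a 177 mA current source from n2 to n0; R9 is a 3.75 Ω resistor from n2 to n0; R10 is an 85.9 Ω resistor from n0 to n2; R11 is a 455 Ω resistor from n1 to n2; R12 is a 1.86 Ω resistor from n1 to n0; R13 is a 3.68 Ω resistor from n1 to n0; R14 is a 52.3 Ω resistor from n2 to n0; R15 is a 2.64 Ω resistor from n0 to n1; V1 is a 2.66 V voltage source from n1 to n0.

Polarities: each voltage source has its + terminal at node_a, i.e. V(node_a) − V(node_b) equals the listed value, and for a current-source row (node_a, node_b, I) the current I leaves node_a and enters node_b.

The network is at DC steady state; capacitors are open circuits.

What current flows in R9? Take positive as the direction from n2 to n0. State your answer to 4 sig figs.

0.3520 A

MNA unknowns: 2 node voltages V₁..V_2 plus 1 source current (V1)
R1: Y=0.005682 on G[0,1]
R2: Y=0.1876 on G[0,2]
R3: Y=0.2725 on G[2,1]
R4: Y=0.03257 on G[0,1]
R5: Y=0.0002445 on G[1,2]
R6: Y=0.0003236 on G[2,0]
R7: Y=0.4167 on G[2,1]
I1: z[2]−=0.109, z[0]+=0.109
R8: Y=0.0004854 on G[1,0]
C1: Y=0.000 on G[2,0]
I2: z[2]−=0.177, z[0]+=0.177
R9: Y=0.2667 on G[2,0]
R10: Y=0.01164 on G[0,2]
R11: Y=0.002198 on G[1,2]
R12: Y=0.5376 on G[1,0]
R13: Y=0.2717 on G[1,0]
R14: Y=0.01912 on G[2,0]
R15: Y=0.3788 on G[0,1]
V1: row V1−V0=2.66, i_V1 at 1,0
solve → V1=2.660, V2=1.320
aux → i_V1=-4.190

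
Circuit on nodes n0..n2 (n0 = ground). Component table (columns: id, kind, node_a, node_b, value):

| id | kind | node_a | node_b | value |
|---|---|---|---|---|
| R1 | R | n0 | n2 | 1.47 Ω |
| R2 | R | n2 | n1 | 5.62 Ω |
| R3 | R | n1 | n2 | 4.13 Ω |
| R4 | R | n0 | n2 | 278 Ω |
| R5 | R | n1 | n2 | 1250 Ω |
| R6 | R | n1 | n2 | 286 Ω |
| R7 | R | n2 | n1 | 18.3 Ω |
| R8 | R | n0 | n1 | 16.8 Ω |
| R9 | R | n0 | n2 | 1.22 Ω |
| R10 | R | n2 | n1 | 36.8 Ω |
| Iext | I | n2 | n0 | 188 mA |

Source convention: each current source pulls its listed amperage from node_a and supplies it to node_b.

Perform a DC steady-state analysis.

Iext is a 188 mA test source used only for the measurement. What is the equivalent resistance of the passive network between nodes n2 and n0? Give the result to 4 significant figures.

Apply KCL at each of the 2 non-ground nodes and solve the resulting linear system.
Node n1: branches {R2, R3, R5, R6, R7, R8, R10} → V_1 = -0.1081
Node n2: branches {R1, R2, R3, R4, R5, R6, R7, R9, R10, Iext} → V_2 = -0.1208

R_eq = 0.6423 Ω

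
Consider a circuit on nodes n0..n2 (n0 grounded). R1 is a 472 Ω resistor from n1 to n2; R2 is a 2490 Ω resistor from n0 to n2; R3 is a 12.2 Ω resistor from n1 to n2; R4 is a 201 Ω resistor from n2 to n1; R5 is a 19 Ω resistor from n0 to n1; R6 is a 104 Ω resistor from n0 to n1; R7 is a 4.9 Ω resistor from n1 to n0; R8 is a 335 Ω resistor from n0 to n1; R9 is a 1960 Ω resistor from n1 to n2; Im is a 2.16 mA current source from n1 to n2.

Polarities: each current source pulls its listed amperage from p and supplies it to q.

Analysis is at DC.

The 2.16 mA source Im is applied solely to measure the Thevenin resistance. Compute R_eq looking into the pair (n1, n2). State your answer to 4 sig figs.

R_eq = 11.11 Ω

Apply KCL at each of the 2 non-ground nodes and solve the resulting linear system.
Node n1: branches {R1, R3, R4, R5, R6, R7, R8, R9, Im} → V_1 = -3.575e-05
Node n2: branches {R1, R2, R3, R4, R9, Im} → V_2 = 0.02397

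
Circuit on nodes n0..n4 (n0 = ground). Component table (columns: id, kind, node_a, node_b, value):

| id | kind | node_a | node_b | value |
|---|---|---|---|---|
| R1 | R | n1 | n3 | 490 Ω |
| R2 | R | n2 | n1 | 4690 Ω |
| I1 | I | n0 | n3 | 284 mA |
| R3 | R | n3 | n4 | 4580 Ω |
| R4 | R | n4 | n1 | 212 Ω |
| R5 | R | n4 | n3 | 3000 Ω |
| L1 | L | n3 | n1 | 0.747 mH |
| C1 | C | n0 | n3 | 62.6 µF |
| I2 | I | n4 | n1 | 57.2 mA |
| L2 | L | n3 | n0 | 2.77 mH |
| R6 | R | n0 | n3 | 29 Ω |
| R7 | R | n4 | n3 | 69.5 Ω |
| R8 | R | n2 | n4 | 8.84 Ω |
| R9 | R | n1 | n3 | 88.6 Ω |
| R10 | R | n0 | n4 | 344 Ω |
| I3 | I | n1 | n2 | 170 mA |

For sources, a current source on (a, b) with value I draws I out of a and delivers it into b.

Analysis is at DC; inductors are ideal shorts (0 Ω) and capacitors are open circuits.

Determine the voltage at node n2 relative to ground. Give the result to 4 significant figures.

Apply KCL at each of the 4 non-ground nodes and solve the resulting linear system.
Node n1: branches {R1, R2, R4, L1, I2, R9, I3} → V_1 = 0.000
Node n2: branches {R2, R8, I3} → V_2 = 6.429
Node n3: branches {R1, I1, R3, R5, L1, C1, L2, R6, R7, R9} → V_3 = 0.000
Node n4: branches {R3, R4, R5, I2, R7, R8, R10} → V_4 = 4.938
Source currents: i(L1)=0.08814, i(L2)=0.2696

6.429 V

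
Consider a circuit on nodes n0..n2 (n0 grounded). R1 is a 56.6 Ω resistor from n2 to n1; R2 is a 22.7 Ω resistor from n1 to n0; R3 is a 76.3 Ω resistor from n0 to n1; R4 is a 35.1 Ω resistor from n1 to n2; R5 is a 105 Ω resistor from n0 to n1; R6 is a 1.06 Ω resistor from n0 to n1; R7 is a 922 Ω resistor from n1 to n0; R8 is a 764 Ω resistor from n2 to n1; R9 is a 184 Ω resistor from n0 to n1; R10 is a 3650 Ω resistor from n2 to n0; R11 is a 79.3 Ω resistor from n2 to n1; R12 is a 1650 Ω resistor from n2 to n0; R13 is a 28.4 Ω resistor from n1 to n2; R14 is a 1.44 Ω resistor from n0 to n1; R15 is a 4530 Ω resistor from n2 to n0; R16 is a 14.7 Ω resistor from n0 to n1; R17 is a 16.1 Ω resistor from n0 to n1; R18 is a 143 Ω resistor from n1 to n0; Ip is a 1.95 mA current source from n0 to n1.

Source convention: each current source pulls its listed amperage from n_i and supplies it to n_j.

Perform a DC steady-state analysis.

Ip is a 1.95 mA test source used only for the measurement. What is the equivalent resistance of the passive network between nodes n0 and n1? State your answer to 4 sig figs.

R_eq = 0.5408 Ω

Apply KCL at each of the 2 non-ground nodes and solve the resulting linear system.
Node n1: branches {R1, R2, R3, R4, R5, R6, R7, R8, R9, R11, R13, R14, R16, R17, R18, Ip} → V_1 = 0.001054
Node n2: branches {R1, R4, R8, R10, R11, R12, R13, R15} → V_2 = 0.001042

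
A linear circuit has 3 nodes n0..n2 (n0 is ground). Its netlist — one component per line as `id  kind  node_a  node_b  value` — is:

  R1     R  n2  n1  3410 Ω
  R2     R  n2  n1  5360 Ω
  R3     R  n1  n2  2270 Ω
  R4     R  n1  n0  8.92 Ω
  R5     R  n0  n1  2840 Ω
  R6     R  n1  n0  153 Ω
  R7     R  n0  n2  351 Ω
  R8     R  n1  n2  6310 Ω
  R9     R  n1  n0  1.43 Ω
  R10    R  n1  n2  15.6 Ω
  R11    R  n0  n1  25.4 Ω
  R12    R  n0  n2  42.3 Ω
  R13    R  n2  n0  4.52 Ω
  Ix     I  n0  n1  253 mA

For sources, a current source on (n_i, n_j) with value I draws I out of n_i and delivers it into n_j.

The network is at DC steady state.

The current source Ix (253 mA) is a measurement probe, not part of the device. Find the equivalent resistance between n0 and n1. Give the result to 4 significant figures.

R_eq = 1.100 Ω

Apply KCL at each of the 2 non-ground nodes and solve the resulting linear system.
Node n1: branches {R1, R2, R3, R4, R5, R6, R8, R9, R10, R11, Ix} → V_1 = 0.2782
Node n2: branches {R1, R2, R3, R7, R8, R10, R12, R13} → V_2 = 0.05796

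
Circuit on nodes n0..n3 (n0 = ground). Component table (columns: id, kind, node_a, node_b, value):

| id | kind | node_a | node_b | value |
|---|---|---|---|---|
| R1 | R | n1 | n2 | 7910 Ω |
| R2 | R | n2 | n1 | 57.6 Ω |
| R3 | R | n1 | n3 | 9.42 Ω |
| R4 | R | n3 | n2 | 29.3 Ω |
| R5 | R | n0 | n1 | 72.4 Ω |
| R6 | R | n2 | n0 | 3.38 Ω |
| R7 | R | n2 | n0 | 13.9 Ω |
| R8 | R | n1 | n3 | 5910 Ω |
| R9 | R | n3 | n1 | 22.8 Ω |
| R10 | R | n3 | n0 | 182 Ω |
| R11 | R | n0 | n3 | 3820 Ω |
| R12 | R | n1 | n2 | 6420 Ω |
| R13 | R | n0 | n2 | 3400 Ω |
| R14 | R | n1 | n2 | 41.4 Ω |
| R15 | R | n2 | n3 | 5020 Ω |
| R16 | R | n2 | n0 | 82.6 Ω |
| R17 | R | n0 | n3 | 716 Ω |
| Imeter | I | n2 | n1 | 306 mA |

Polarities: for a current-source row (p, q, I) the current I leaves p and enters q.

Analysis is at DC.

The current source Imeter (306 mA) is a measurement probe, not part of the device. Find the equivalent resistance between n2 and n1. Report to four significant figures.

Element admittances at DC:
  Y(R1) = 0.0001264 S between n1,n2
  Y(R2) = 0.01736 S between n2,n1
  Y(R3) = 0.1062 S between n1,n3
  Y(R4) = 0.03413 S between n3,n2
  Y(R5) = 0.01381 S between n0,n1
  Y(R6) = 0.2959 S between n2,n0
  Y(R7) = 0.07194 S between n2,n0
  Y(R8) = 0.0001692 S between n1,n3
  Y(R9) = 0.04386 S between n3,n1
  Y(R10) = 0.005495 S between n3,n0
  Y(R11) = 0.0002618 S between n0,n3
  Y(R12) = 0.0001558 S between n1,n2
  Y(R13) = 0.0002941 S between n0,n2
  Y(R14) = 0.02415 S between n1,n2
  Y(R15) = 0.0001992 S between n2,n3
  Y(R16) = 0.01211 S between n2,n0
  Y(R17) = 0.001397 S between n0,n3
  Imeter: injects 0.306 A into n1 (from n2)
Assemble and solve the 3×3 MNA system:
  V(n1)=3.340  V(n2)=-0.1700  V(n3)=2.587

R_eq = 11.47 Ω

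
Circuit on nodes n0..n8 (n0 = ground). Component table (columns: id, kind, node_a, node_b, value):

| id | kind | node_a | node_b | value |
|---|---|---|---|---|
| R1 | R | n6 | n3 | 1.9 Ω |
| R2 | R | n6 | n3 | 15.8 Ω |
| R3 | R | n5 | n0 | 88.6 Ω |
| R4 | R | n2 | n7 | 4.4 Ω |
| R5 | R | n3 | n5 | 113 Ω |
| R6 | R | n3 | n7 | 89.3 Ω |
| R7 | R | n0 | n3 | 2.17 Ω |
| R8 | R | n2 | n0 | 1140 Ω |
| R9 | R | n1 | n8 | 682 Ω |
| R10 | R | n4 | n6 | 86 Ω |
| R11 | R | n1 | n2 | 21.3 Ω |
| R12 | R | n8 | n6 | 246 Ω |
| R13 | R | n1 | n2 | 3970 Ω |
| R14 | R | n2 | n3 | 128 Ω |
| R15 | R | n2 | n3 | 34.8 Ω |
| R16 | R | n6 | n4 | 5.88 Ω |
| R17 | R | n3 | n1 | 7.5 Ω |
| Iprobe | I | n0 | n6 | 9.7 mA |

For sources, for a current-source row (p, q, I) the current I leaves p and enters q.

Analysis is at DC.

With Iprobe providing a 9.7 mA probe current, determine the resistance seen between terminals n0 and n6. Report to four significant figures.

Element admittances at DC:
  Y(R1) = 0.5263 S between n6,n3
  Y(R2) = 0.06329 S between n6,n3
  Y(R3) = 0.01129 S between n5,n0
  Y(R4) = 0.2273 S between n2,n7
  Y(R5) = 0.008850 S between n3,n5
  Y(R6) = 0.01120 S between n3,n7
  Y(R7) = 0.4608 S between n0,n3
  Y(R8) = 0.0008772 S between n2,n0
  Y(R9) = 0.001466 S between n1,n8
  Y(R10) = 0.01163 S between n4,n6
  Y(R11) = 0.04695 S between n1,n2
  Y(R12) = 0.004065 S between n8,n6
  Y(R13) = 0.0002519 S between n1,n2
  Y(R14) = 0.007812 S between n2,n3
  Y(R15) = 0.02874 S between n2,n3
  Y(R16) = 0.1701 S between n6,n4
  Y(R17) = 0.1333 S between n3,n1
  Iprobe: injects 0.0097 A into n6 (from n0)
Assemble and solve the 8×8 MNA system:
  V(n1)=0.02084  V(n2)=0.02062  V(n3)=0.02079  V(n4)=0.03721  V(n5)=0.009135  V(n6)=0.03721  V(n7)=0.02063  V(n8)=0.03287

R_eq = 3.836 Ω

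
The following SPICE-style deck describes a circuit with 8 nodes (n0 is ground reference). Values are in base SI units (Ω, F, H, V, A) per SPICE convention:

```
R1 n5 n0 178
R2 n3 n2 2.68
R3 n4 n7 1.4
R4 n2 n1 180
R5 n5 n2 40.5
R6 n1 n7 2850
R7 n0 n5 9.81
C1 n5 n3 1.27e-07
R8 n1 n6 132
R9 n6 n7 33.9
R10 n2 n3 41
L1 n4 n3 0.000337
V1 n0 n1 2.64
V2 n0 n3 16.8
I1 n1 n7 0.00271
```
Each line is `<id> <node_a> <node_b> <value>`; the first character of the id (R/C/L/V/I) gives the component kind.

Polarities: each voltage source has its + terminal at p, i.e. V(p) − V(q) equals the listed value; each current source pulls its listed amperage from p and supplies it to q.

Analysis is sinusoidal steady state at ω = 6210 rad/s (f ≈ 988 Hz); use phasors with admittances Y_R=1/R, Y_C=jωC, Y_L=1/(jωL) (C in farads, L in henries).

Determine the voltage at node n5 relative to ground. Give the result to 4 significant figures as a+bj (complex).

-2.954-0.08347j V

Apply KCL at each of the 7 non-ground nodes and solve the resulting linear system.
Node n1: branches {R4, R6, R8, V1, I1} → V_1 = -2.640+0.000j
Node n2: branches {R2, R4, R5, R10} → V_2 = -15.82-0.004818j
Node n3: branches {R2, C1, R10, L1, V2} → V_3 = -16.80+0.000j
Node n4: branches {R3, L1} → V_4 = -16.80+0.1929j
Node n5: branches {R1, R5, R7, C1} → V_5 = -2.954-0.08347j
Node n6: branches {R8, R9} → V_6 = -13.80+0.1522j
Node n7: branches {R3, R6, R9, I1} → V_7 = -16.67+0.1912j
Source currents: i(V1)=0.1654-0.001193j, i(V2)=-0.4831-0.007785j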